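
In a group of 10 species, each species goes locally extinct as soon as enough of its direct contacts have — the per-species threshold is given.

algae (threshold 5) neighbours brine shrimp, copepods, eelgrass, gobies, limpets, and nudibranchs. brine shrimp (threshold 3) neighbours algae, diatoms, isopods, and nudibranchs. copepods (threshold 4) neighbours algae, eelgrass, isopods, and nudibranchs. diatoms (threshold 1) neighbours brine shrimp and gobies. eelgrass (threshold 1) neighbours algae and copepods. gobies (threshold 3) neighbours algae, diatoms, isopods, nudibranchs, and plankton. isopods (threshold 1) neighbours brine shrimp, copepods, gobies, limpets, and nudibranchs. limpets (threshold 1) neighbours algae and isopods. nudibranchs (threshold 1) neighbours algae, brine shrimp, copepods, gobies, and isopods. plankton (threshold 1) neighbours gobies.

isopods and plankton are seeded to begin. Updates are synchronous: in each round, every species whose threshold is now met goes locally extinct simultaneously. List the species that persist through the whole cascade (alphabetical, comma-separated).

algae, copepods, eelgrass

Round 1 — isopods, plankton go locally extinct (initial).
Round 2 — checking thresholds:
  brine shrimp: 1 of 4 neighbours < 3, not yet.
  copepods: 1 of 4 neighbours < 4, not yet.
  gobies: 2 of 5 neighbours < 3, not yet.
  limpets: 1 of 2 neighbours ≥ 1, goes locally extinct.
  nudibranchs: 1 of 5 neighbours ≥ 1, goes locally extinct.
Round 3 — checking thresholds:
  algae: 2 of 6 neighbours < 5, not yet.
  brine shrimp: 2 of 4 neighbours < 3, not yet.
  copepods: 2 of 4 neighbours < 4, not yet.
  gobies: 3 of 5 neighbours ≥ 3, goes locally extinct.
Round 4 — checking thresholds:
  algae: 3 of 6 neighbours < 5, not yet.
  brine shrimp: 2 of 4 neighbours < 3, not yet.
  copepods: 2 of 4 neighbours < 4, not yet.
  diatoms: 1 of 2 neighbours ≥ 1, goes locally extinct.
Round 5 — checking thresholds:
  algae: 3 of 6 neighbours < 5, not yet.
  brine shrimp: 3 of 4 neighbours ≥ 3, goes locally extinct.
  copepods: 2 of 4 neighbours < 4, not yet.
Round 6 — no new extinctions; cascade stops.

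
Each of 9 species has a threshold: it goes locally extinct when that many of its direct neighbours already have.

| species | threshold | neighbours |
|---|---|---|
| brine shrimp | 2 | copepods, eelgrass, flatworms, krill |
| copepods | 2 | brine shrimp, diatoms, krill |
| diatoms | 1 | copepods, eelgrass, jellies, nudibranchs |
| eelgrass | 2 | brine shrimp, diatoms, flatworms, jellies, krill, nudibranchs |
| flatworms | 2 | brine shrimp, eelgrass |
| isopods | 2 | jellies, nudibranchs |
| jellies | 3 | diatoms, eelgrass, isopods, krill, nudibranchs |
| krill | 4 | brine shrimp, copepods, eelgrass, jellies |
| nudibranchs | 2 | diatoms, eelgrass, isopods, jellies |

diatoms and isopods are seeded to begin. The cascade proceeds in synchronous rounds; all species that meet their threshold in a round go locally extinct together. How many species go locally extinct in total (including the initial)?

5

Round 1 — diatoms, isopods go locally extinct (initial).
Round 2 — checking thresholds:
  copepods: 1 of 3 neighbours < 2, below threshold.
  eelgrass: 1 of 6 neighbours < 2, below threshold.
  jellies: 2 of 5 neighbours < 3, below threshold.
  nudibranchs: 2 of 4 neighbours ≥ 2, goes locally extinct.
Round 3 — checking thresholds:
  copepods: 1 of 3 neighbours < 2, below threshold.
  eelgrass: 2 of 6 neighbours ≥ 2, goes locally extinct.
  jellies: 3 of 5 neighbours ≥ 3, goes locally extinct.
Round 4 — no new extinctions; cascade stops.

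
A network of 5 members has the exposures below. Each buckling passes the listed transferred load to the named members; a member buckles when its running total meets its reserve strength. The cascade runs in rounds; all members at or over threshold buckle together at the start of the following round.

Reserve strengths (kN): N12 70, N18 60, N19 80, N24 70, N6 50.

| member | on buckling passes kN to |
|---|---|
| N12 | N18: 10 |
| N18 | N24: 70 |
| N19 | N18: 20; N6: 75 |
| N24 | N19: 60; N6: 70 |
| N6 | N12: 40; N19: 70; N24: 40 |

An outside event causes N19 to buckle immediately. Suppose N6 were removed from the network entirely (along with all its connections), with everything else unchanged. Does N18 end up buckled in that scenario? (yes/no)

With N6 removed:
Round 1 — N19 buckles (initial).
  N18: +20 → 20 < 60
No further bucklings.

no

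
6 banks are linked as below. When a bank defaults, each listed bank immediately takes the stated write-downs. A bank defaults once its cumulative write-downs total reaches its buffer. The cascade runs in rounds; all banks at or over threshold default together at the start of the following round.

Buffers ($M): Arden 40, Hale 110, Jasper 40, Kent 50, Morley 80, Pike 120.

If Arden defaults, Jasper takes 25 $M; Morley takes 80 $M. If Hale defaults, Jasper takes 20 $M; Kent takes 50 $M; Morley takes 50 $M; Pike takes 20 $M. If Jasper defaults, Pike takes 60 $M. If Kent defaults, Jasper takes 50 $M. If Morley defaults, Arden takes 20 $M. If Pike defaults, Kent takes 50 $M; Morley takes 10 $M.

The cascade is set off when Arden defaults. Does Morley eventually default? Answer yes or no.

Round 1 — Arden defaults (initial).
  Jasper: +25 → 25 < 40
  Morley: +80 → 80 ≥ 80
Round 2 — Morley defaults.
No further defaults.

yes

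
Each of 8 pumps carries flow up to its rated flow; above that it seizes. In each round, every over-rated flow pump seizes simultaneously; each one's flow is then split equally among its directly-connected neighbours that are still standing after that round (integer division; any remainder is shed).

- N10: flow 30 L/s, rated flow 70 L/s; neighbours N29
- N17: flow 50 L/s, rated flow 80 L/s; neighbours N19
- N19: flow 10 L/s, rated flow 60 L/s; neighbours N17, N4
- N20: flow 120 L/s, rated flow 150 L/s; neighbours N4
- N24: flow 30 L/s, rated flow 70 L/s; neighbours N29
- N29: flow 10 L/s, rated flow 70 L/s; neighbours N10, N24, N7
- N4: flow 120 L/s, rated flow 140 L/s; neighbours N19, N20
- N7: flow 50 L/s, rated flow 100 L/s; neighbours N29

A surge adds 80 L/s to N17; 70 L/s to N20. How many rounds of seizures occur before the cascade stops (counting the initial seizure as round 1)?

Round 1 — N17 at 130 > 80; N20 at 190 > 150. N17, N20 seize.
  N17 sheds 130 L/s to N19: 130 each.
    N19: 10+130 = 140 > 60
  N20 sheds 190 L/s to N4: 190 each.
    N4: 120+190 = 310 > 140
Round 2 — N19, N4 seize.
  N19 sheds 140 L/s: no online neighbours, lost.
  N4 sheds 310 L/s: no online neighbours, lost.
No further seizures.

2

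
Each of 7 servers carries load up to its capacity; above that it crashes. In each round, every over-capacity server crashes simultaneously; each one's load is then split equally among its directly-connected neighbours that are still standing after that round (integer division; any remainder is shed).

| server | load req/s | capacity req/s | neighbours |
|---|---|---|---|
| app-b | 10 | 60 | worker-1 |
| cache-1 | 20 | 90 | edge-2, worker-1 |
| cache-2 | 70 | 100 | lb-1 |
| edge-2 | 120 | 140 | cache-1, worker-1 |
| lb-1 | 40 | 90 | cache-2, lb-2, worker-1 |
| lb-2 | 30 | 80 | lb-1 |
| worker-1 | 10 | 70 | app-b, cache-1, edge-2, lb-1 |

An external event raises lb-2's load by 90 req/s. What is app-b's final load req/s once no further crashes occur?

40

Round 1 — lb-2 at 120 > 80. lb-2 crashes.
  lb-2 sheds 120 req/s to lb-1: 120 each.
    lb-1: 40+120 = 160 > 90
Round 2 — lb-1 crashes.
  lb-1 sheds 160 req/s to cache-2, worker-1: 80 each.
    cache-2: 70+80 = 150 > 100
    worker-1: 10+80 = 90 > 70
Round 3 — cache-2, worker-1 crash.
  cache-2 sheds 150 req/s: no online neighbours, lost.
  worker-1 sheds 90 req/s to app-b, cache-1, edge-2: 30 each.
    app-b: 10+30 = 40 ≤ 60
    cache-1: 20+30 = 50 ≤ 90
    edge-2: 120+30 = 150 > 140
Round 4 — edge-2 crashes.
  edge-2 sheds 150 req/s to cache-1: 150 each.
    cache-1: 50+150 = 200 > 90
Round 5 — cache-1 crashes.
  cache-1 sheds 200 req/s: no online neighbours, lost.
No further crashes.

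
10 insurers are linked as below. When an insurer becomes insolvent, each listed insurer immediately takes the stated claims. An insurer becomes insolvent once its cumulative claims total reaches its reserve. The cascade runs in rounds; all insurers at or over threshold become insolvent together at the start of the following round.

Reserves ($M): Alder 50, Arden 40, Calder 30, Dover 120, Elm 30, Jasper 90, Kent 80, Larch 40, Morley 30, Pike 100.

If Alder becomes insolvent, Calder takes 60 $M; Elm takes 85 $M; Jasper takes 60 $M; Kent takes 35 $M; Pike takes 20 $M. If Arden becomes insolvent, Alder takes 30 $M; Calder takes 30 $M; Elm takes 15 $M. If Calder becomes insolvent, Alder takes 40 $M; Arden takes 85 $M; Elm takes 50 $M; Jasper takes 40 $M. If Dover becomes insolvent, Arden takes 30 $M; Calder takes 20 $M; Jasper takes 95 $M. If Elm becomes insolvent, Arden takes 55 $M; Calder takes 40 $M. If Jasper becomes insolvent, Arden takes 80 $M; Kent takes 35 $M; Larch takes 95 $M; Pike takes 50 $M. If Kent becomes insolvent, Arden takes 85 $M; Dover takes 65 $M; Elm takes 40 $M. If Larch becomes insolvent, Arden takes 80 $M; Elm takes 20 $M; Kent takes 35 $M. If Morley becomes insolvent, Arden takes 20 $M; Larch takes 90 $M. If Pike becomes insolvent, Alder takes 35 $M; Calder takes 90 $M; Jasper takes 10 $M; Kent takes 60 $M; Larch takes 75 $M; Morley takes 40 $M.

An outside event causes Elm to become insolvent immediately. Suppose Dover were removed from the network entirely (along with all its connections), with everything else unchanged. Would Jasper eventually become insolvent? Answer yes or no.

With Dover removed:
Round 1 — Elm becomes insolvent (initial).
  Arden: +55 → 55 ≥ 40
  Calder: +40 → 40 ≥ 30
Round 2 — Arden, Calder become insolvent.
  Alder: +30+40 → 70 ≥ 50
  Jasper: +40 → 40 < 90
Round 3 — Alder becomes insolvent.
  Jasper: +60 → 100 ≥ 90
  Kent: +35 → 35 < 80
  Pike: +20 → 20 < 100
Round 4 — Jasper becomes insolvent.
  Kent: +35 → 70 < 80
  Larch: +95 → 95 ≥ 40
  Pike: +50 → 70 < 100
Round 5 — Larch becomes insolvent.
  Kent: +35 → 105 ≥ 80
Round 6 — Kent becomes insolvent.
No further insolvencies.

yes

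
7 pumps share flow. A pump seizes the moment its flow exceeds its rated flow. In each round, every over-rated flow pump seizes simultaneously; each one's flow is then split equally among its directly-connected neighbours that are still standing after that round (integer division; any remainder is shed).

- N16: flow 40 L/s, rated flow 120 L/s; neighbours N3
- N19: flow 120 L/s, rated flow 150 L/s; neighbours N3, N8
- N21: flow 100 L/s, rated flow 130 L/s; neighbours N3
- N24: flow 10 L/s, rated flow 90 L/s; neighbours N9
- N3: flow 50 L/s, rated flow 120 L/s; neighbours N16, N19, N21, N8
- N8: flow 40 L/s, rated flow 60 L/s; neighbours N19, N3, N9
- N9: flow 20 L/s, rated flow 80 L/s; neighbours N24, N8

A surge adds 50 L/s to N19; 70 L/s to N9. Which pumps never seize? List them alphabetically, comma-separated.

Round 1 — N19 at 170 > 150; N9 at 90 > 80. N19, N9 seize.
  N19 sheds 170 L/s to N3, N8: 85 each.
    N3: 50+85 = 135 > 120
    N8: 40+85 = 125 > 60
  N9 sheds 90 L/s to N24, N8: 45 each.
    N24: 10+45 = 55 ≤ 90
    N8: 125+45 = 170 > 60
Round 2 — N3, N8 seize.
  N3 sheds 135 L/s to N16, N21: 67 each (1 lost).
    N16: 40+67 = 107 ≤ 120
    N21: 100+67 = 167 > 130
  N8 sheds 170 L/s: no online neighbours, lost.
Round 3 — N21 seizes.
  N21 sheds 167 L/s: no online neighbours, lost.
No further seizures.

N16, N24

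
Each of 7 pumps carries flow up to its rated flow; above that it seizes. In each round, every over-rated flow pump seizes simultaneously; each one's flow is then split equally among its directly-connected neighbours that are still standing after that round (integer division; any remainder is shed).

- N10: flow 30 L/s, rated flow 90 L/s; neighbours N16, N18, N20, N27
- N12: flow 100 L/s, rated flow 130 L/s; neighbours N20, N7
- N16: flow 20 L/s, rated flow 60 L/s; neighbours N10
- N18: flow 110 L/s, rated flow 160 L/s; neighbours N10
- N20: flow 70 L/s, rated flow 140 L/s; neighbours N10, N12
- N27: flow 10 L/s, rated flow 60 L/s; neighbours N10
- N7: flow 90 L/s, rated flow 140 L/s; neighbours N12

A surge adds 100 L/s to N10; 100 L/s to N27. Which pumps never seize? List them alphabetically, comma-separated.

Round 1 — N10 at 130 > 90; N27 at 110 > 60. N10, N27 seize.
  N10 sheds 130 L/s to N16, N18, N20: 43 each (1 lost).
    N16: 20+43 = 63 > 60
    N18: 110+43 = 153 ≤ 160
    N20: 70+43 = 113 ≤ 140
  N27 sheds 110 L/s: no online neighbours, lost.
Round 2 — N16 seizes.
  N16 sheds 63 L/s: no online neighbours, lost.
No further seizures.

N12, N18, N20, N7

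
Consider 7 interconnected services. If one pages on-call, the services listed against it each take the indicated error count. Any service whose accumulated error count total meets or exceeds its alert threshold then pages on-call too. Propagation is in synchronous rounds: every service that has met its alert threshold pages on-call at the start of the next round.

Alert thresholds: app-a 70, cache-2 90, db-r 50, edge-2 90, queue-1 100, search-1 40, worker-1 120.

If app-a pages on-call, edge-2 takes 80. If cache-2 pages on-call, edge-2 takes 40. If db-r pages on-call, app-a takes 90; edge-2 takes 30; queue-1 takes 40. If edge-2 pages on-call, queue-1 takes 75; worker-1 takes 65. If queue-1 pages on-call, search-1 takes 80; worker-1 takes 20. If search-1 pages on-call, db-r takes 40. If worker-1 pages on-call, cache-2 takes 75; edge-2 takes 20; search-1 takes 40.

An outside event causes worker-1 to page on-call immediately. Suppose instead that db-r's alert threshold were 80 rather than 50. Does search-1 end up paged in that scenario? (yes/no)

yes

With db-r's alert threshold at 80:
Round 1 — worker-1 pages on-call (initial).
  cache-2: +75 → 75 < 90
  edge-2: +20 → 20 < 90
  search-1: +40 → 40 ≥ 40
Round 2 — search-1 pages on-call.
  db-r: +40 → 40 < 80
No further pages.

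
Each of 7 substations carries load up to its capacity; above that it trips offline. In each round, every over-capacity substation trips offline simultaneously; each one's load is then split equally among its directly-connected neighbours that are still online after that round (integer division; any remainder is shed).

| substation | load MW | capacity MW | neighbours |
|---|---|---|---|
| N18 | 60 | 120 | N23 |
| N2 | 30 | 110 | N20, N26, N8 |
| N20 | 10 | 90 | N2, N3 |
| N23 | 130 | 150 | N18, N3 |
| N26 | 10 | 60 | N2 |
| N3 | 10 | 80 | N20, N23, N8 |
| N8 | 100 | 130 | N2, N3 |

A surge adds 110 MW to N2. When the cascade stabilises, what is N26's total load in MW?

Round 1 — N2 at 140 > 110. N2 trips offline.
  N2 sheds 140 MW to N20, N26, N8: 46 each (2 lost).
    N20: 10+46 = 56 ≤ 90
    N26: 10+46 = 56 ≤ 60
    N8: 100+46 = 146 > 130
Round 2 — N8 trips offline.
  N8 sheds 146 MW to N3: 146 each.
    N3: 10+146 = 156 > 80
Round 3 — N3 trips offline.
  N3 sheds 156 MW to N20, N23: 78 each.
    N20: 56+78 = 134 > 90
    N23: 130+78 = 208 > 150
Round 4 — N20, N23 trip offline.
  N20 sheds 134 MW: no online neighbours, lost.
  N23 sheds 208 MW to N18: 208 each.
    N18: 60+208 = 268 > 120
Round 5 — N18 trips offline.
  N18 sheds 268 MW: no online neighbours, lost.
No further trips.

56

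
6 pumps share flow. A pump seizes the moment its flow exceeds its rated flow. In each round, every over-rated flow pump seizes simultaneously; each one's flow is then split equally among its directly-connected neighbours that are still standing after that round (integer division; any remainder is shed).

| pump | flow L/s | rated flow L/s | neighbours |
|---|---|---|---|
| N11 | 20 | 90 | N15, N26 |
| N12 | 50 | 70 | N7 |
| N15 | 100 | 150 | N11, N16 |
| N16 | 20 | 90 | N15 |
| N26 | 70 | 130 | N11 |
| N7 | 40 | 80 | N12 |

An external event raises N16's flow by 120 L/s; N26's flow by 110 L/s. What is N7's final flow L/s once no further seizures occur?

Round 1 — N16 at 140 > 90; N26 at 180 > 130. N16, N26 seize.
  N16 sheds 140 L/s to N15: 140 each.
    N15: 100+140 = 240 > 150
  N26 sheds 180 L/s to N11: 180 each.
    N11: 20+180 = 200 > 90
Round 2 — N11, N15 seize.
  N11 sheds 200 L/s: no online neighbours, lost.
  N15 sheds 240 L/s: no online neighbours, lost.
No further seizures.

40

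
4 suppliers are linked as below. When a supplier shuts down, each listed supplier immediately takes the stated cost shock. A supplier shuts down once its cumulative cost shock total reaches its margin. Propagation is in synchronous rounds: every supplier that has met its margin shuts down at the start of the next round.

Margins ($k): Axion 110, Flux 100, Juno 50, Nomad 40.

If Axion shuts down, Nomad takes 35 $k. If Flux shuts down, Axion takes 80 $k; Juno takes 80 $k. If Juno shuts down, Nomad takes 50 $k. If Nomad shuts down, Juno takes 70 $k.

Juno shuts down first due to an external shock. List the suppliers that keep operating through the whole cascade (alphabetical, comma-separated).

Round 1 — Juno shuts down (initial).
  Nomad: +50 → 50 ≥ 40
Round 2 — Nomad shuts down.
No further shutdowns.

Axion, Flux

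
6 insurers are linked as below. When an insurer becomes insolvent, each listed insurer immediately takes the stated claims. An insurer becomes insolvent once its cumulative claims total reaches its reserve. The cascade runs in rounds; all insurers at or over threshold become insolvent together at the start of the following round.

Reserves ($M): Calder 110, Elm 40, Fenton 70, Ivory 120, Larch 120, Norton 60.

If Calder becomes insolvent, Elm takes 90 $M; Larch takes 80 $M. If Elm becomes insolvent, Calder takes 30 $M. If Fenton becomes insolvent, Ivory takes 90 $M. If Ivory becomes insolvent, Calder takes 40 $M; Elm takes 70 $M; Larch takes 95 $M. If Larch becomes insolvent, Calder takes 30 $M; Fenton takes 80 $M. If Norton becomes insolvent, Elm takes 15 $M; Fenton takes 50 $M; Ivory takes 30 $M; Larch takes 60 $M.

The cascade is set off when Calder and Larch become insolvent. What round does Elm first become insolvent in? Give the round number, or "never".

Round 1 — Calder, Larch become insolvent (initial).
  Elm: +90 → 90 ≥ 40
  Fenton: +80 → 80 ≥ 70
Round 2 — Elm, Fenton become insolvent.
  Ivory: +90 → 90 < 120
No further insolvencies.

2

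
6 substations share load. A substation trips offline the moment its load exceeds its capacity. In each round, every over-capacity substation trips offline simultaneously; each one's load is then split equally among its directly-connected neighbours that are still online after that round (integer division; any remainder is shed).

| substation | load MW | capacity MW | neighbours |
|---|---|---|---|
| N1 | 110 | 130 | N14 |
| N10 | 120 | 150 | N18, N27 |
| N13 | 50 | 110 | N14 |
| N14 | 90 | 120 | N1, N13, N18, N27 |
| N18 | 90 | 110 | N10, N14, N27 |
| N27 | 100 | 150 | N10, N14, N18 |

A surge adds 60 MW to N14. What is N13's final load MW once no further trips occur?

Round 1 — N14 at 150 > 120. N14 trips offline.
  N14 sheds 150 MW to N1, N13, N18, N27: 37 each (2 lost).
    N1: 110+37 = 147 > 130
    N13: 50+37 = 87 ≤ 110
    N18: 90+37 = 127 > 110
    N27: 100+37 = 137 ≤ 150
Round 2 — N1, N18 trip offline.
  N1 sheds 147 MW: no online neighbours, lost.
  N18 sheds 127 MW to N10, N27: 63 each (1 lost).
    N10: 120+63 = 183 > 150
    N27: 137+63 = 200 > 150
Round 3 — N10, N27 trip offline.
  N10 sheds 183 MW: no online neighbours, lost.
  N27 sheds 200 MW: no online neighbours, lost.
No further trips.

87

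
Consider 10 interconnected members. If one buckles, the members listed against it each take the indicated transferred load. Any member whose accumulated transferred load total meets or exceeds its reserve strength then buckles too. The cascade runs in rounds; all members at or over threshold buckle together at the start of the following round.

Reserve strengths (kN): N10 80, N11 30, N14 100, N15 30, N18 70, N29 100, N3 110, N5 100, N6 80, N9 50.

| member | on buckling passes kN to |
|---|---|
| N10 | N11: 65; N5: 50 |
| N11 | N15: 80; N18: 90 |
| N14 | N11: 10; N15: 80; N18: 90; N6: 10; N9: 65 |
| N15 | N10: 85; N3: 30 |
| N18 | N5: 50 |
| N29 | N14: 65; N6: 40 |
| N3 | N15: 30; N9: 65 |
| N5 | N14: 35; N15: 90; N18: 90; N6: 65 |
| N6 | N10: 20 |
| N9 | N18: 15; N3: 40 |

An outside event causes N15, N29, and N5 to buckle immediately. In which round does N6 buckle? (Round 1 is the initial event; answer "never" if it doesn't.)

Round 1 — N15, N29, N5 buckle (initial).
  N10: +85 → 85 ≥ 80
  N14: +65+35 → 100 ≥ 100
  N18: +90 → 90 ≥ 70
  N3: +30 → 30 < 110
  N6: +40+65 → 105 ≥ 80
Round 2 — N10, N14, N18, N6 buckle.
  N11: +65+10 → 75 ≥ 30
  N9: +65 → 65 ≥ 50
Round 3 — N11, N9 buckle.
  N3: +40 → 70 < 110
No further bucklings.

2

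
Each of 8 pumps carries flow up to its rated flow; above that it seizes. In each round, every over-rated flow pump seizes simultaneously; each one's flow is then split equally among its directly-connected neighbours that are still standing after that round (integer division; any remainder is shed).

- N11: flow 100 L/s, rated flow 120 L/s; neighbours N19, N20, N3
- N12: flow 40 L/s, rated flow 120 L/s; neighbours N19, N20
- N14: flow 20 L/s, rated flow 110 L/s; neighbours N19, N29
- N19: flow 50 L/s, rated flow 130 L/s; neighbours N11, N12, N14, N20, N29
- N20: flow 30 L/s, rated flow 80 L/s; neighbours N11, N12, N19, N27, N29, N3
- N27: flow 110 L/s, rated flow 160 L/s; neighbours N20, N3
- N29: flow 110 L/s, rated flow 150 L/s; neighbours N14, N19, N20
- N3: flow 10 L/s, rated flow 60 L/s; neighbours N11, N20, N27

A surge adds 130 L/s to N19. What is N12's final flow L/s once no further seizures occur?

120

Round 1 — N19 at 180 > 130. N19 seizes.
  N19 sheds 180 L/s to N11, N12, N14, N20, N29: 36 each.
    N11: 100+36 = 136 > 120
    N12: 40+36 = 76 ≤ 120
    N14: 20+36 = 56 ≤ 110
    N20: 30+36 = 66 ≤ 80
    N29: 110+36 = 146 ≤ 150
Round 2 — N11 seizes.
  N11 sheds 136 L/s to N20, N3: 68 each.
    N20: 66+68 = 134 > 80
    N3: 10+68 = 78 > 60
Round 3 — N20, N3 seize.
  N20 sheds 134 L/s to N12, N27, N29: 44 each (2 lost).
    N12: 76+44 = 120 ≤ 120
    N27: 110+44 = 154 ≤ 160
    N29: 146+44 = 190 > 150
  N3 sheds 78 L/s to N27: 78 each.
    N27: 154+78 = 232 > 160
Round 4 — N27, N29 seize.
  N27 sheds 232 L/s: no online neighbours, lost.
  N29 sheds 190 L/s to N14: 190 each.
    N14: 56+190 = 246 > 110
Round 5 — N14 seizes.
  N14 sheds 246 L/s: no online neighbours, lost.
No further seizures.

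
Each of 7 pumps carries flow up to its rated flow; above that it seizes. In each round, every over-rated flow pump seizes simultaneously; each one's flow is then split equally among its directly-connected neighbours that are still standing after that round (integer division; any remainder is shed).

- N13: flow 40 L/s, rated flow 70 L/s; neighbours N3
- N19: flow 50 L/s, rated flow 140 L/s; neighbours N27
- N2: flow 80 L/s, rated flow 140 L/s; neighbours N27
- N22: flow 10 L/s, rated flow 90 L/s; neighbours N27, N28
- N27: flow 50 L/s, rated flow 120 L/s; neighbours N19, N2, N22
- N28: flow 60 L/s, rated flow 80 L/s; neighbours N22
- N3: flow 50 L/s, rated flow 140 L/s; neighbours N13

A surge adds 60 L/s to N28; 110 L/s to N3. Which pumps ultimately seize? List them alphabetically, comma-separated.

Round 1 — N28 at 120 > 80; N3 at 160 > 140. N28, N3 seize.
  N28 sheds 120 L/s to N22: 120 each.
    N22: 10+120 = 130 > 90
  N3 sheds 160 L/s to N13: 160 each.
    N13: 40+160 = 200 > 70
Round 2 — N13, N22 seize.
  N13 sheds 200 L/s: no online neighbours, lost.
  N22 sheds 130 L/s to N27: 130 each.
    N27: 50+130 = 180 > 120
Round 3 — N27 seizes.
  N27 sheds 180 L/s to N19, N2: 90 each.
    N19: 50+90 = 140 ≤ 140
    N2: 80+90 = 170 > 140
Round 4 — N2 seizes.
  N2 sheds 170 L/s: no online neighbours, lost.
No further seizures.

N13, N2, N22, N27, N28, N3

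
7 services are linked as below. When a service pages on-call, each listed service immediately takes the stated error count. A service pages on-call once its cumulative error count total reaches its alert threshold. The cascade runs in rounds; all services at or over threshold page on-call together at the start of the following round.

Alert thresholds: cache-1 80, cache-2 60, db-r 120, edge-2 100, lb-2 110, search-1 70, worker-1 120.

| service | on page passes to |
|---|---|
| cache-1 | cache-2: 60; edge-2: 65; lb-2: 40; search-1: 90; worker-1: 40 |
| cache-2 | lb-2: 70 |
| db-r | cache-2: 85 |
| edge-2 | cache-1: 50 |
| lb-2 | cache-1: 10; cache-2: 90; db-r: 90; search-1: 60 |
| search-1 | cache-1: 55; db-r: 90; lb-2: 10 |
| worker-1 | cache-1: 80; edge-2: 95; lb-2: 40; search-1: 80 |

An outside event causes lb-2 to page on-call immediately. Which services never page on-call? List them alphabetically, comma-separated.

cache-1, db-r, edge-2, search-1, worker-1

Round 1 — lb-2 pages on-call (initial).
  cache-1: +10 → 10 < 80
  cache-2: +90 → 90 ≥ 60
  db-r: +90 → 90 < 120
  search-1: +60 → 60 < 70
Round 2 — cache-2 pages on-call.
No further pages.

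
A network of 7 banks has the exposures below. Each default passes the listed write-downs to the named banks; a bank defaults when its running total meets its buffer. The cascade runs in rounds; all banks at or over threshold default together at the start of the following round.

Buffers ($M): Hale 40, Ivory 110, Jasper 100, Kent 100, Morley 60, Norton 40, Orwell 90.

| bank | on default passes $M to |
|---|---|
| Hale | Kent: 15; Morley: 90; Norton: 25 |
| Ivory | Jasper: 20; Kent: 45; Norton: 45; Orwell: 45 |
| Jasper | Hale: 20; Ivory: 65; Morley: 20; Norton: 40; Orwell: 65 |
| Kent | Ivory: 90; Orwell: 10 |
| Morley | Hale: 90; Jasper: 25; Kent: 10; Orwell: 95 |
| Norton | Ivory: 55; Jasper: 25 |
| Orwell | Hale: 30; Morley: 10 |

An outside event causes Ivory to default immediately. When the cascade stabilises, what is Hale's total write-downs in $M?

0

Round 1 — Ivory defaults (initial).
  Jasper: +20 → 20 < 100
  Kent: +45 → 45 < 100
  Norton: +45 → 45 ≥ 40
  Orwell: +45 → 45 < 90
Round 2 — Norton defaults.
  Jasper: +25 → 45 < 100
No further defaults.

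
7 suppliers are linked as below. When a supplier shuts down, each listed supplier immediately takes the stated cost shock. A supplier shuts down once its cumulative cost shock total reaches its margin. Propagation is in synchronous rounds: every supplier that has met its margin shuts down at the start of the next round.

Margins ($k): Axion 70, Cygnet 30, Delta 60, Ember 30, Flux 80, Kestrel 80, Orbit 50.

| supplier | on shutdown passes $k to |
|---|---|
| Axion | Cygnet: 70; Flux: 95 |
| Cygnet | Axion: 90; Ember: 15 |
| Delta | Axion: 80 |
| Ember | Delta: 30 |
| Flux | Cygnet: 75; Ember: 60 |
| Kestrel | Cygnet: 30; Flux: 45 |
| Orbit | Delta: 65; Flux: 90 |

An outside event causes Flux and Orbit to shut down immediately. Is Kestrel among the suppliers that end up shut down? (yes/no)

no

Round 1 — Flux, Orbit shut down (initial).
  Cygnet: +75 → 75 ≥ 30
  Delta: +65 → 65 ≥ 60
  Ember: +60 → 60 ≥ 30
Round 2 — Cygnet, Delta, Ember shut down.
  Axion: +90+80 → 170 ≥ 70
Round 3 — Axion shuts down.
No further shutdowns.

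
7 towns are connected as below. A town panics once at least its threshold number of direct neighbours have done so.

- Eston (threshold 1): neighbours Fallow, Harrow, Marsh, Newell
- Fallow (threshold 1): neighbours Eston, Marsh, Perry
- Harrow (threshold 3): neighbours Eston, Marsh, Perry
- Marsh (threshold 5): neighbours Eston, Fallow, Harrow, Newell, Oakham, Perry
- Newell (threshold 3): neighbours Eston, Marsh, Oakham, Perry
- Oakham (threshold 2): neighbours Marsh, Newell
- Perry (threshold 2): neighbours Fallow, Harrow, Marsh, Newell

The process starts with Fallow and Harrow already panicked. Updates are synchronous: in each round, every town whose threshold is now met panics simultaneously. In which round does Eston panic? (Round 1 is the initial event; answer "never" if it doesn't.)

Round 1 — Fallow, Harrow panic (initial).
Round 2 — checking thresholds:
  Eston: 2 of 4 neighbours ≥ 1, panics.
  Marsh: 2 of 6 neighbours < 5, holds.
  Perry: 2 of 4 neighbours ≥ 2, panics.
Round 3 — no new panics; cascade stops.

2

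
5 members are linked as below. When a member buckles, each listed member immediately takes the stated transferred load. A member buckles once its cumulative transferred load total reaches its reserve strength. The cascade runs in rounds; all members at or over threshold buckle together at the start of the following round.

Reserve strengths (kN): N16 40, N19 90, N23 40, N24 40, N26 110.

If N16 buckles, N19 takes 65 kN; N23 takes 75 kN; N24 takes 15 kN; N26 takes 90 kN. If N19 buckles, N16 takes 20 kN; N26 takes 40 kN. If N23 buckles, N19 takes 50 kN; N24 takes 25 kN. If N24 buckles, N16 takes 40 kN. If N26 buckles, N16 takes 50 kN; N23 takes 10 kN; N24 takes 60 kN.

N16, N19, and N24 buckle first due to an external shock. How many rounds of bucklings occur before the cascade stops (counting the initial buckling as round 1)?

2

Round 1 — N16, N19, N24 buckle (initial).
  N23: +75 → 75 ≥ 40
  N26: +90+40 → 130 ≥ 110
Round 2 — N23, N26 buckle.
No further bucklings.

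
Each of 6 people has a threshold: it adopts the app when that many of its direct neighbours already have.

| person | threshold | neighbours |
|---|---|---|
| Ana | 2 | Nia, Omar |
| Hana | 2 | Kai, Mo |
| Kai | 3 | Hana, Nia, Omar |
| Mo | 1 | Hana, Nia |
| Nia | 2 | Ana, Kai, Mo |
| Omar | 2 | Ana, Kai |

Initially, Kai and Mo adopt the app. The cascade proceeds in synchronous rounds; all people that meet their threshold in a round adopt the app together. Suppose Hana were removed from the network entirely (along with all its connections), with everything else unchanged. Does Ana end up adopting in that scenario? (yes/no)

With Hana removed:
Round 1 — Kai, Mo adopt the app (initial).
Round 2 — checking thresholds:
  Nia: 2 of 3 neighbours ≥ 2, adopts the app.
  Omar: 1 of 2 neighbours < 2, not yet.
Round 3 — no new adoptions; cascade stops.

no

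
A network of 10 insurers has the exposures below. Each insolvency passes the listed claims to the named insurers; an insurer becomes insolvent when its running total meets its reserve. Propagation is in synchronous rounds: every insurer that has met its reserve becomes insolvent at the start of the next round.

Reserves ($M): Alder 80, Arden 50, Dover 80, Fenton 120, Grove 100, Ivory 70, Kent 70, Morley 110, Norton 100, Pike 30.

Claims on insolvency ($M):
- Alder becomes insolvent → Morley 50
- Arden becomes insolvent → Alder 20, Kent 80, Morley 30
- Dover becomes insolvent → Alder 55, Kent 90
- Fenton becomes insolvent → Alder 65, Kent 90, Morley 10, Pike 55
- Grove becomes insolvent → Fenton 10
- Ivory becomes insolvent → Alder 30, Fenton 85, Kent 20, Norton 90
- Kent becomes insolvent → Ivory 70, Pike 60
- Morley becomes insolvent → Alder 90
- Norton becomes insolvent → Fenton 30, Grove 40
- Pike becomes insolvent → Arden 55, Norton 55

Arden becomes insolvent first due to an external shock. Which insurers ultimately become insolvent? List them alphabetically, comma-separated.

Round 1 — Arden becomes insolvent (initial).
  Alder: +20 → 20 < 80
  Kent: +80 → 80 ≥ 70
  Morley: +30 → 30 < 110
Round 2 — Kent becomes insolvent.
  Ivory: +70 → 70 ≥ 70
  Pike: +60 → 60 ≥ 30
Round 3 — Ivory, Pike become insolvent.
  Alder: +30 → 50 < 80
  Fenton: +85 → 85 < 120
  Norton: +90+55 → 145 ≥ 100
Round 4 — Norton becomes insolvent.
  Fenton: +30 → 115 < 120
  Grove: +40 → 40 < 100
No further insolvencies.

Arden, Ivory, Kent, Norton, Pike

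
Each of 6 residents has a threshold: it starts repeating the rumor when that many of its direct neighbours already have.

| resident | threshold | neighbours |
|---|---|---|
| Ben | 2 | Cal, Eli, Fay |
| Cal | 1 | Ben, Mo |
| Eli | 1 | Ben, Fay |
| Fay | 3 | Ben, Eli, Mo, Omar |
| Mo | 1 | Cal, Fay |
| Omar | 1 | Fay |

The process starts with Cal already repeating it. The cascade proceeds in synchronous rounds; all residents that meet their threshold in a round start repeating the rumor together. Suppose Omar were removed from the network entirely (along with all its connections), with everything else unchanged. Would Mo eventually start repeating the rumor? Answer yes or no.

yes

With Omar removed:
Round 1 — Cal starts repeating the rumor (initial).
Round 2 — checking thresholds:
  Ben: 1 of 3 neighbours < 2, not yet.
  Mo: 1 of 2 neighbours ≥ 1, starts repeating the rumor.
Round 3 — no new spreads; cascade stops.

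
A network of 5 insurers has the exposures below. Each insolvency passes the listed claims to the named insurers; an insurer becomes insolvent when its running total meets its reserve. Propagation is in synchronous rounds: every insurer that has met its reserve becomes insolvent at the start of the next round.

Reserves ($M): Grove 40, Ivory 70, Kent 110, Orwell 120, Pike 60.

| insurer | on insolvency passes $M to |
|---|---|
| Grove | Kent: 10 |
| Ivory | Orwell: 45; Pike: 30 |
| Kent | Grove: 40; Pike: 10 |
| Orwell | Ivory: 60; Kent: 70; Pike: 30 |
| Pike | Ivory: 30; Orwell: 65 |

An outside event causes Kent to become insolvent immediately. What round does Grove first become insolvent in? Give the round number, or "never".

2

Round 1 — Kent becomes insolvent (initial).
  Grove: +40 → 40 ≥ 40
  Pike: +10 → 10 < 60
Round 2 — Grove becomes insolvent.
No further insolvencies.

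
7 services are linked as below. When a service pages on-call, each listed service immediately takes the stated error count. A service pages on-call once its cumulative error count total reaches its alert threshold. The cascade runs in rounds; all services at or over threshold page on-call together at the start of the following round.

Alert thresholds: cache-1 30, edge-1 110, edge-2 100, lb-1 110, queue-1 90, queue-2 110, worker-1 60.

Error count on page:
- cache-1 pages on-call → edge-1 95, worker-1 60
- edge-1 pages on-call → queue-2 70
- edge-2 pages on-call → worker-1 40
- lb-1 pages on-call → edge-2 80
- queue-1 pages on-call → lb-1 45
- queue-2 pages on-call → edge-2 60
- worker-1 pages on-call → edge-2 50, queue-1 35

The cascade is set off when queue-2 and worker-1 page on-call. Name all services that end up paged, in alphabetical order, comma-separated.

Round 1 — queue-2, worker-1 page on-call (initial).
  edge-2: +60+50 → 110 ≥ 100
  queue-1: +35 → 35 < 90
Round 2 — edge-2 pages on-call.
No further pages.

edge-2, queue-2, worker-1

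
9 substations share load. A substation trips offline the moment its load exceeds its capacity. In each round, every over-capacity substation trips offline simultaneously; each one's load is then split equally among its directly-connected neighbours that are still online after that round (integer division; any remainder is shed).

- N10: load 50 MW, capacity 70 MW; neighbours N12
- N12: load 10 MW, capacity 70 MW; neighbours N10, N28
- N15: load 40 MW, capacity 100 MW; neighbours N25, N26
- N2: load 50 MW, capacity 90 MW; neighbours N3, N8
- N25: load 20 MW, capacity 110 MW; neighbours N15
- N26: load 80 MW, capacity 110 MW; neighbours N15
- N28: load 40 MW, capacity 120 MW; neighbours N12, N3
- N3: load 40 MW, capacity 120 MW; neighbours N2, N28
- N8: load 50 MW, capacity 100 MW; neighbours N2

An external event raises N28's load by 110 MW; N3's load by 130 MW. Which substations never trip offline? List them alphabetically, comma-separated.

Round 1 — N28 at 150 > 120; N3 at 170 > 120. N28, N3 trip offline.
  N28 sheds 150 MW to N12: 150 each.
    N12: 10+150 = 160 > 70
  N3 sheds 170 MW to N2: 170 each.
    N2: 50+170 = 220 > 90
Round 2 — N12, N2 trip offline.
  N12 sheds 160 MW to N10: 160 each.
    N10: 50+160 = 210 > 70
  N2 sheds 220 MW to N8: 220 each.
    N8: 50+220 = 270 > 100
Round 3 — N10, N8 trip offline.
  N10 sheds 210 MW: no online neighbours, lost.
  N8 sheds 270 MW: no online neighbours, lost.
No further trips.

N15, N25, N26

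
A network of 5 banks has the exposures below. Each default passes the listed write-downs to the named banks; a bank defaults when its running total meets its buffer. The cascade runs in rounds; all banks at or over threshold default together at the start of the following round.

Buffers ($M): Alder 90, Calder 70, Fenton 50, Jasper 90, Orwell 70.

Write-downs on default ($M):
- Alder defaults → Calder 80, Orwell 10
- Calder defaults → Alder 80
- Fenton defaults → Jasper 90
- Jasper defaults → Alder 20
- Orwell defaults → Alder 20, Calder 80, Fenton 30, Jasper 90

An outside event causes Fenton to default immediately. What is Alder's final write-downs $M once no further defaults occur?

Round 1 — Fenton defaults (initial).
  Jasper: +90 → 90 ≥ 90
Round 2 — Jasper defaults.
  Alder: +20 → 20 < 90
No further defaults.

20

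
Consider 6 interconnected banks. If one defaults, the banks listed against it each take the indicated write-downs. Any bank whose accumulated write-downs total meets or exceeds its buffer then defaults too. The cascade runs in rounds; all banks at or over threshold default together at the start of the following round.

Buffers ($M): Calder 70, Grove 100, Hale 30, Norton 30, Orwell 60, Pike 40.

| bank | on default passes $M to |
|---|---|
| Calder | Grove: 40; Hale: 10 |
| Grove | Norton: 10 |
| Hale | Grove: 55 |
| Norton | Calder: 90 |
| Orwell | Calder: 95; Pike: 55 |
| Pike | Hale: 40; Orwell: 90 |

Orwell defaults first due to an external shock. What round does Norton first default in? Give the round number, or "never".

Round 1 — Orwell defaults (initial).
  Calder: +95 → 95 ≥ 70
  Pike: +55 → 55 ≥ 40
Round 2 — Calder, Pike default.
  Grove: +40 → 40 < 100
  Hale: +10+40 → 50 ≥ 30
Round 3 — Hale defaults.
  Grove: +55 → 95 < 100
No further defaults.

never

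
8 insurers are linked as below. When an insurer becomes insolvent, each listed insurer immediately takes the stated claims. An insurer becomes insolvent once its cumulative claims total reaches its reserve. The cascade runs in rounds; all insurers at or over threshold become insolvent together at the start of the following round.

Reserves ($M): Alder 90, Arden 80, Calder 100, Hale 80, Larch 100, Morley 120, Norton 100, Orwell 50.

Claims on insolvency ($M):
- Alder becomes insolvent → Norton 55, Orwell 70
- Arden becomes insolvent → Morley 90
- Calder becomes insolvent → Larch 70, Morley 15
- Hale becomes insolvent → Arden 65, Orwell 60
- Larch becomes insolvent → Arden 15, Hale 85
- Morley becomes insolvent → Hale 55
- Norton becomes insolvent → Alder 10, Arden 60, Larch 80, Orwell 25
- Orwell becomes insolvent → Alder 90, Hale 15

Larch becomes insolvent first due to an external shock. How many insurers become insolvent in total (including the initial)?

5

Round 1 — Larch becomes insolvent (initial).
  Arden: +15 → 15 < 80
  Hale: +85 → 85 ≥ 80
Round 2 — Hale becomes insolvent.
  Arden: +65 → 80 ≥ 80
  Orwell: +60 → 60 ≥ 50
Round 3 — Arden, Orwell become insolvent.
  Alder: +90 → 90 ≥ 90
  Morley: +90 → 90 < 120
Round 4 — Alder becomes insolvent.
  Norton: +55 → 55 < 100
No further insolvencies.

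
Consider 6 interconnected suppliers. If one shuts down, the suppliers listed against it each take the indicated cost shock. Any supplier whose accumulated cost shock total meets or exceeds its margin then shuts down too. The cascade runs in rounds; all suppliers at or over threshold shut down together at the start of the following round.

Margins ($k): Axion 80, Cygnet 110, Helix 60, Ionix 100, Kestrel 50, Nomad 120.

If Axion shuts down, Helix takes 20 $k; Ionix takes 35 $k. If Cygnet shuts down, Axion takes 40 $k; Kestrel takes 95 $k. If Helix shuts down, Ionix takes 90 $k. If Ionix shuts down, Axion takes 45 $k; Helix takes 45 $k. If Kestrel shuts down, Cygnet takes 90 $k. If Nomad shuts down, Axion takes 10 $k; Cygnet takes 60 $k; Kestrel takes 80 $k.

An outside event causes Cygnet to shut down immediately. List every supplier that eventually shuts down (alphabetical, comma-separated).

Cygnet, Kestrel

Round 1 — Cygnet shuts down (initial).
  Axion: +40 → 40 < 80
  Kestrel: +95 → 95 ≥ 50
Round 2 — Kestrel shuts down.
No further shutdowns.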